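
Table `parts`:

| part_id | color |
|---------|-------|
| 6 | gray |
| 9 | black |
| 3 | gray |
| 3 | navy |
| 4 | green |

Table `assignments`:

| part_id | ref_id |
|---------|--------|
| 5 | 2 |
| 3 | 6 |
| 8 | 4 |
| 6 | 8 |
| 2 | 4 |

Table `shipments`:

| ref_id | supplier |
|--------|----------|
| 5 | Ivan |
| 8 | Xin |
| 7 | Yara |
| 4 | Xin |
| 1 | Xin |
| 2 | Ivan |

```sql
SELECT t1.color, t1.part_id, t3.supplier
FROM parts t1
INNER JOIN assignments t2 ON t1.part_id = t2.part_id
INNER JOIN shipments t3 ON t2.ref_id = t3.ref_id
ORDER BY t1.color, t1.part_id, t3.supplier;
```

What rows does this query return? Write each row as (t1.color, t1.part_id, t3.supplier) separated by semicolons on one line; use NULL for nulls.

(gray, 6, Xin)

Joins associate left-to-right: parts INNER JOIN assignments on part_id gives 3 intermediate row(s).
Then INNER JOIN `shipments t3` on ref_id: keep only rows whose t2.ref_id appears in t3.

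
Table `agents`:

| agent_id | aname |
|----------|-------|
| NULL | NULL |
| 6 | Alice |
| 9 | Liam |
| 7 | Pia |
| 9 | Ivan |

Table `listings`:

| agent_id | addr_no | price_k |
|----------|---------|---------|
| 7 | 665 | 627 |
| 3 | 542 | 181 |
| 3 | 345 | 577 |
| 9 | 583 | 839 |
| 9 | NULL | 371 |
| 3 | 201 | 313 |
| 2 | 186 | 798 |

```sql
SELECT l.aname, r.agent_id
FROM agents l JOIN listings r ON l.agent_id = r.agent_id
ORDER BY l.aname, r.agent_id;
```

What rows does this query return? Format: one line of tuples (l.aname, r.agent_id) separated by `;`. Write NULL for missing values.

INNER JOIN keeps only pairs where the ON condition holds.
Matching on l.agent_id = r.agent_id. A NULL in a compared column never satisfies the condition.
- l (agent_id=NULL) has no partner → excluded.
- l (agent_id=6) has no partner → excluded.
- l (agent_id=9) pairs with 2 row(s) of r.
- l (agent_id=7) pairs with 1 row(s) of r.
- l (agent_id=9) pairs with 2 row(s) of r.
After projecting and ordering:
l.aname | r.agent_id
Ivan | 9
Ivan | 9
Liam | 9
Liam | 9
Pia | 7

(Ivan, 9); (Ivan, 9); (Liam, 9); (Liam, 9); (Pia, 7)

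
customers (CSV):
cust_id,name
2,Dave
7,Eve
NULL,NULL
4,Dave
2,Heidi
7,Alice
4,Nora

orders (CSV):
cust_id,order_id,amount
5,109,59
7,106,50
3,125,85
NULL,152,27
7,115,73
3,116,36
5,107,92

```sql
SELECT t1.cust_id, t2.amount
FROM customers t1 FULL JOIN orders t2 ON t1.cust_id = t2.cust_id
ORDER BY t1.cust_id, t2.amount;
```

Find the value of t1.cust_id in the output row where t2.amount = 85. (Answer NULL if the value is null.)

NULL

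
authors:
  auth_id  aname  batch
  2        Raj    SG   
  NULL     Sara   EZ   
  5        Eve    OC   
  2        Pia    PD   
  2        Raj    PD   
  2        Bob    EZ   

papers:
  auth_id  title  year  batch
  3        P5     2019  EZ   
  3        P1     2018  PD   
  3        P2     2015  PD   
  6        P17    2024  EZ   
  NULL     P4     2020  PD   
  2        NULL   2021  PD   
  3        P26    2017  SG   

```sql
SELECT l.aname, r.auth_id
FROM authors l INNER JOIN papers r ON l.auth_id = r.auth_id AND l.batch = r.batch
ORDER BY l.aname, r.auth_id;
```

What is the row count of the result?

2

INNER JOIN keeps only pairs where the ON condition holds.
Matching on l.auth_id = r.auth_id AND l.batch = r.batch. A NULL in a compared column never satisfies the condition.
- l (auth_id=2, batch=SG) has no partner → excluded.
- l (auth_id=NULL, batch=EZ) has no partner → excluded.
- l (auth_id=5, batch=OC) has no partner → excluded.
- l (auth_id=2, batch=PD) pairs with 1 row(s) of r.
- l (auth_id=2, batch=PD) pairs with 1 row(s) of r.
- l (auth_id=2, batch=EZ) has no partner → excluded.
Total: 2 rows.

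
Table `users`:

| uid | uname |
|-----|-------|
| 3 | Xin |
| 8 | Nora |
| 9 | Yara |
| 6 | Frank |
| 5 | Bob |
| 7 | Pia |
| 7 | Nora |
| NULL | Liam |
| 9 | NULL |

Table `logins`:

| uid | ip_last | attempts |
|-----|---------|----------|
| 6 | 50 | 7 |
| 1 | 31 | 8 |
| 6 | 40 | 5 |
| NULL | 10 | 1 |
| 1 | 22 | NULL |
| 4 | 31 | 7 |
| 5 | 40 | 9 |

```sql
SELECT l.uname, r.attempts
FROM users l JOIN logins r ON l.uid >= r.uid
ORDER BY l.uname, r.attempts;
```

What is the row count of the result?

INNER JOIN keeps only pairs where the ON condition holds.
Matching on l.uid >= r.uid. A NULL in a compared column never satisfies the condition.
- l[0] uid=3 → 2 match(es) in r → 2 row(s).
- l[1] uid=8 → 6 match(es) in r → 6 row(s).
- l[2] uid=9 → 6 match(es) in r → 6 row(s).
- l[3] uid=6 → 6 match(es) in r → 6 row(s).
- l[4] uid=5 → 4 match(es) in r → 4 row(s).
- l[5] uid=7 → 6 match(es) in r → 6 row(s).
- l[6] uid=7 → 6 match(es) in r → 6 row(s).
- l[7] uid=NULL → no match; dropped.
- l[8] uid=9 → 6 match(es) in r → 6 row(s).
Total: 42 rows.

42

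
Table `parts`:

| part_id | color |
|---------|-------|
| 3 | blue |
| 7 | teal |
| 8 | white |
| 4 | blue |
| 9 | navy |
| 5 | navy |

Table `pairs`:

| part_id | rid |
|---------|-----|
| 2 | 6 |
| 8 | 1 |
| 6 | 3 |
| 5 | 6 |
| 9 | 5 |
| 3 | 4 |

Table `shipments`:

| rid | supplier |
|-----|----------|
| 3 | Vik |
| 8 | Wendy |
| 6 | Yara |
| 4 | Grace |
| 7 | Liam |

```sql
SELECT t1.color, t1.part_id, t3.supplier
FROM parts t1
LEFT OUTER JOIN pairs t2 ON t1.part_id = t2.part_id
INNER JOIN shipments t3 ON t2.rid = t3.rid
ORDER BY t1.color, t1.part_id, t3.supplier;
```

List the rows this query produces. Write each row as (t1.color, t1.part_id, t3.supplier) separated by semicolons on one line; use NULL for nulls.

(blue, 3, Grace); (navy, 5, Yara)

Joins associate left-to-right: parts LEFT JOIN pairs on part_id gives 6 intermediate row(s).
Then INNER JOIN `shipments t3` on rid: keep only rows whose t2.rid appears in t3.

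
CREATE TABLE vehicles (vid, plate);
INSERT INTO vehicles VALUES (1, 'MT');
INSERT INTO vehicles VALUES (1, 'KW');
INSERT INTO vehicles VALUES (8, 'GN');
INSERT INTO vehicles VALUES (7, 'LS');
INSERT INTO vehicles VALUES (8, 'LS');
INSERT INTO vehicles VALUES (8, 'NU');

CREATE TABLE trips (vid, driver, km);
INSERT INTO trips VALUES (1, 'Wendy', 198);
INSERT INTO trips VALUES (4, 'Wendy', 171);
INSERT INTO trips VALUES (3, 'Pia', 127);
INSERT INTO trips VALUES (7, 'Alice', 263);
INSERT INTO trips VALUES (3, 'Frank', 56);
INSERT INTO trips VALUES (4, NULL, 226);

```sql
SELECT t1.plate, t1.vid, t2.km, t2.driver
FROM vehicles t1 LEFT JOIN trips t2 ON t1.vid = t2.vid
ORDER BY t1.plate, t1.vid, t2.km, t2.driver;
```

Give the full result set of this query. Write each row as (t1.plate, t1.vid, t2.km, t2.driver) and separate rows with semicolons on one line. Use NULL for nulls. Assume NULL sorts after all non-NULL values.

(GN, 8, NULL, NULL); (KW, 1, 198, Wendy); (LS, 7, 263, Alice); (LS, 8, NULL, NULL); (MT, 1, 198, Wendy); (NU, 8, NULL, NULL)

LEFT JOIN keeps every row from `vehicles`; unmatched rows get NULL for `trips`'s columns.
Matching on t1.vid = t2.vid.
- t1 row (vid=1): matches 1 t2 row(s) → 1 output row(s).
- t1 row (vid=1): matches 1 t2 row(s) → 1 output row(s).
- t1 row (vid=8): no match → kept, t2 columns NULL.
- t1 row (vid=7): matches 1 t2 row(s) → 1 output row(s).
- t1 row (vid=8): no match → kept, t2 columns NULL.
- t1 row (vid=8): no match → kept, t2 columns NULL.
After projecting and ordering:
t1.plate | t1.vid | t2.km | t2.driver
GN | 8 | NULL | NULL
KW | 1 | 198 | Wendy
LS | 7 | 263 | Alice
LS | 8 | NULL | NULL
MT | 1 | 198 | Wendy
NU | 8 | NULL | NULL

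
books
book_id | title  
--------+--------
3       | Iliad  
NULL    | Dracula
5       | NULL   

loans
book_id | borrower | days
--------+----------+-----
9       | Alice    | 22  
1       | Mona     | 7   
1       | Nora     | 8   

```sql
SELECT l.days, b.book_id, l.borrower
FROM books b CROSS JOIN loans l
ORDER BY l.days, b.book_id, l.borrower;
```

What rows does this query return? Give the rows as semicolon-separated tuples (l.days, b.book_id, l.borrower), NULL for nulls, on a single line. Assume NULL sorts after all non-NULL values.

(7, 3, Mona); (7, 5, Mona); (7, NULL, Mona); (8, 3, Nora); (8, 5, Nora); (8, NULL, Nora); (22, 3, Alice); (22, 5, Alice); (22, NULL, Alice)

CROSS JOIN pairs every row of `books` with every row of `loans`: 3 × 3 = 9 rows.
After projecting and ordering:
l.days | b.book_id | l.borrower
7 | 3 | Mona
7 | 5 | Mona
7 | NULL | Mona
8 | 3 | Nora
8 | 5 | Nora
8 | NULL | Nora
22 | 3 | Alice
22 | 5 | Alice
22 | NULL | Alice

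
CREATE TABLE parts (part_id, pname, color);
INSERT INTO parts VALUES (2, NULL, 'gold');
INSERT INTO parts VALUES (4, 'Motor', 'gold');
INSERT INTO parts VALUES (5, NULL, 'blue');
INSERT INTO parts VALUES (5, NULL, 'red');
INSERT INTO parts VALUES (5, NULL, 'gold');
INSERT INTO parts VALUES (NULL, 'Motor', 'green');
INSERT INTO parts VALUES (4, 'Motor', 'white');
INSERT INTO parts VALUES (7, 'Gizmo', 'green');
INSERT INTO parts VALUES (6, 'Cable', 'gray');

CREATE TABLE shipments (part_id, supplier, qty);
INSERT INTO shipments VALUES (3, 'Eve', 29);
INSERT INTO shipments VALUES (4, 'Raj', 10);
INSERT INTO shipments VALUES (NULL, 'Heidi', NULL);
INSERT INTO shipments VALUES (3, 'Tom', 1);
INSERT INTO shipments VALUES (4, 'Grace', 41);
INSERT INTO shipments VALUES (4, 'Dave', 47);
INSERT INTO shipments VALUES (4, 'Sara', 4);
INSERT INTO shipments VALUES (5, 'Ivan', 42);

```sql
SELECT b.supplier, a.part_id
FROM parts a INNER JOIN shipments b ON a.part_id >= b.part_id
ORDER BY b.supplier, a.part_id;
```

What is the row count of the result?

INNER JOIN keeps only pairs where the ON condition holds.
Matching on a.part_id >= b.part_id. A NULL in a compared column never satisfies the condition.
- a row (part_id=2): no match → dropped.
- a row (part_id=4): matches 6 b row(s) → 6 output row(s).
- a row (part_id=5): matches 7 b row(s) → 7 output row(s).
- a row (part_id=5): matches 7 b row(s) → 7 output row(s).
- a row (part_id=5): matches 7 b row(s) → 7 output row(s).
- a row (part_id=NULL): no match → dropped.
- a row (part_id=4): matches 6 b row(s) → 6 output row(s).
- a row (part_id=7): matches 7 b row(s) → 7 output row(s).
- a row (part_id=6): matches 7 b row(s) → 7 output row(s).
Total: 47 rows.

47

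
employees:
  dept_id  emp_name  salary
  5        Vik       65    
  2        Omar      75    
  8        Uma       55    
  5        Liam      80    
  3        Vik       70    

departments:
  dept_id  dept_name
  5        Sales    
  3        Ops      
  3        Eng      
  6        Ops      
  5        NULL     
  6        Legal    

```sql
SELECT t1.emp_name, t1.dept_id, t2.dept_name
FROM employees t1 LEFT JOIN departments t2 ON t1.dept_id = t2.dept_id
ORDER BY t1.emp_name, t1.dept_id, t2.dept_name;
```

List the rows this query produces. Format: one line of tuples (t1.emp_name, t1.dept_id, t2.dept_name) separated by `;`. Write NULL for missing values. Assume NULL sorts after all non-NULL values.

(Liam, 5, Sales); (Liam, 5, NULL); (Omar, 2, NULL); (Uma, 8, NULL); (Vik, 3, Eng); (Vik, 3, Ops); (Vik, 5, Sales); (Vik, 5, NULL)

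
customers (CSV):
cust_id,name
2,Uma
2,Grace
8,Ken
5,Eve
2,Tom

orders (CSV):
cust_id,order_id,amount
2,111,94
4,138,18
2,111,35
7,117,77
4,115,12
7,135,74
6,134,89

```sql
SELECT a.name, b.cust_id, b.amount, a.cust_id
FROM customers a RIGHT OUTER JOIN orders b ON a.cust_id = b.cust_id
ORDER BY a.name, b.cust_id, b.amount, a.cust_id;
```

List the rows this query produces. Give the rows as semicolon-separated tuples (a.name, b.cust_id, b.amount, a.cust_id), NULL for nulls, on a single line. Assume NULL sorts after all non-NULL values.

(Grace, 2, 35, 2); (Grace, 2, 94, 2); (Tom, 2, 35, 2); (Tom, 2, 94, 2); (Uma, 2, 35, 2); (Uma, 2, 94, 2); (NULL, 4, 12, NULL); (NULL, 4, 18, NULL); (NULL, 6, 89, NULL); (NULL, 7, 74, NULL); (NULL, 7, 77, NULL)

RIGHT JOIN keeps every row from `orders`; unmatched rows get NULL for `customers`'s columns.
Matching on a.cust_id = b.cust_id.
- cust_id=2: 2 matching b row(s), so 2 row(s) emitted.
- cust_id=2: 2 matching b row(s), so 2 row(s) emitted.
- cust_id=8: no matching b row.
- cust_id=5: no matching b row.
- cust_id=2: 2 matching b row(s), so 2 row(s) emitted.
- 5 row(s) from b found no a partner → padded with NULL.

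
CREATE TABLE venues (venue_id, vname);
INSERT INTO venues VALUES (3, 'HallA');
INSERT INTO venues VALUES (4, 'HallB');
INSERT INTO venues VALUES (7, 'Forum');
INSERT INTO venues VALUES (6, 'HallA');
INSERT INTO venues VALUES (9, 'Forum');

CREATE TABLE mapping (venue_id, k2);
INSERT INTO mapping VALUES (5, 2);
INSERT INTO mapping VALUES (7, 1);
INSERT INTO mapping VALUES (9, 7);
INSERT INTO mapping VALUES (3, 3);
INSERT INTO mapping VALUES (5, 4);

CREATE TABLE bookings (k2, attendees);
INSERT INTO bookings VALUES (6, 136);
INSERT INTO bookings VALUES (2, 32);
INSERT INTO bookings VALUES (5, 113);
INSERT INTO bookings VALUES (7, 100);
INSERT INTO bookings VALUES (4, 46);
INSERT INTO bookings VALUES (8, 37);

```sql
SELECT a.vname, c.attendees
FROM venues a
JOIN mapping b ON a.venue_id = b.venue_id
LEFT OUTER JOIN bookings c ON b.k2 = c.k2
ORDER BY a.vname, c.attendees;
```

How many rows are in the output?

3

Joins associate left-to-right: venues INNER JOIN mapping on venue_id gives 3 intermediate row(s).
Then LEFT JOIN `bookings c` on k2: each of those 3 rows is kept; rows whose b.k2 has no match in c get NULL for c's columns.
Result: 3 row(s).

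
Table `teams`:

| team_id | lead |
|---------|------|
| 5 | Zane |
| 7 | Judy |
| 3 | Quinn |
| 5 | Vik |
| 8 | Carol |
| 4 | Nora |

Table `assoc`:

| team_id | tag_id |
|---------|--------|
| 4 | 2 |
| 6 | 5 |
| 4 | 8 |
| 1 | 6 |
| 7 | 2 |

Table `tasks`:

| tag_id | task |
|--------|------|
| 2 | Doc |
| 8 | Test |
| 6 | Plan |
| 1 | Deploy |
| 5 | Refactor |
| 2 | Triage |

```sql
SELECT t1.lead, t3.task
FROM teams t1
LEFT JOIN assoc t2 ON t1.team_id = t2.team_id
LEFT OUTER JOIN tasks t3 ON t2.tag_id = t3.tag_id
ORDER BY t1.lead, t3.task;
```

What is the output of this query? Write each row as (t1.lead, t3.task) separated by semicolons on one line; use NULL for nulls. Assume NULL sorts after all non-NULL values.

(Carol, NULL); (Judy, Doc); (Judy, Triage); (Nora, Doc); (Nora, Test); (Nora, Triage); (Quinn, NULL); (Vik, NULL); (Zane, NULL)

Joins associate left-to-right: teams LEFT JOIN assoc on team_id gives 7 intermediate row(s).
Then LEFT JOIN `tasks t3` on tag_id: each of those 7 rows is kept; rows whose t2.tag_id has no match in t3 get NULL for t3's columns.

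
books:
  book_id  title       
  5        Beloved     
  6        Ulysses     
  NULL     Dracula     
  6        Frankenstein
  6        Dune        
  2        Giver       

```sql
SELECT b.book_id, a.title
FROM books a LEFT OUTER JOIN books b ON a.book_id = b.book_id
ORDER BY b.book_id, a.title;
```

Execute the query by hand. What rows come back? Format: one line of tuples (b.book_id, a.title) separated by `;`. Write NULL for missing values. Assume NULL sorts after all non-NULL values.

LEFT JOIN keeps every row from `books a`; unmatched rows get NULL for `books b`'s columns.
Matching on a.book_id = b.book_id. A NULL in a compared column never satisfies the condition.
Matched pairs: 11; unmatched a rows kept: 1.

(2, Giver); (5, Beloved); (6, Dune); (6, Dune); (6, Dune); (6, Frankenstein); (6, Frankenstein); (6, Frankenstein); (6, Ulysses); (6, Ulysses); (6, Ulysses); (NULL, Dracula)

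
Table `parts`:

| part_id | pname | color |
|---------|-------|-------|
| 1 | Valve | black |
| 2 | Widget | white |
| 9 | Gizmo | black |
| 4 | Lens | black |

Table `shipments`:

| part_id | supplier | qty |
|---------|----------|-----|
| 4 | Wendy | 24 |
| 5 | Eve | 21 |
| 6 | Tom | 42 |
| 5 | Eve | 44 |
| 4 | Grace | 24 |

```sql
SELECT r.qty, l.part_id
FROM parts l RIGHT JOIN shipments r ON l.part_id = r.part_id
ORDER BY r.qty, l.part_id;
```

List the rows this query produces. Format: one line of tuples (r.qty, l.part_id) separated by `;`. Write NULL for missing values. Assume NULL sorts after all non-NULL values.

RIGHT JOIN keeps every row from `shipments`; unmatched rows get NULL for `parts`'s columns.
Matching on l.part_id = r.part_id.
- part_id=1: no matching r row.
- part_id=2: no matching r row.
- part_id=9: no matching r row.
- part_id=4: 2 matching r row(s), so 2 row(s) emitted.
- 3 row(s) from r found no l partner → padded with NULL.
After projecting and ordering:
r.qty | l.part_id
21 | NULL
24 | 4
24 | 4
42 | NULL
44 | NULL

(21, NULL); (24, 4); (24, 4); (42, NULL); (44, NULL)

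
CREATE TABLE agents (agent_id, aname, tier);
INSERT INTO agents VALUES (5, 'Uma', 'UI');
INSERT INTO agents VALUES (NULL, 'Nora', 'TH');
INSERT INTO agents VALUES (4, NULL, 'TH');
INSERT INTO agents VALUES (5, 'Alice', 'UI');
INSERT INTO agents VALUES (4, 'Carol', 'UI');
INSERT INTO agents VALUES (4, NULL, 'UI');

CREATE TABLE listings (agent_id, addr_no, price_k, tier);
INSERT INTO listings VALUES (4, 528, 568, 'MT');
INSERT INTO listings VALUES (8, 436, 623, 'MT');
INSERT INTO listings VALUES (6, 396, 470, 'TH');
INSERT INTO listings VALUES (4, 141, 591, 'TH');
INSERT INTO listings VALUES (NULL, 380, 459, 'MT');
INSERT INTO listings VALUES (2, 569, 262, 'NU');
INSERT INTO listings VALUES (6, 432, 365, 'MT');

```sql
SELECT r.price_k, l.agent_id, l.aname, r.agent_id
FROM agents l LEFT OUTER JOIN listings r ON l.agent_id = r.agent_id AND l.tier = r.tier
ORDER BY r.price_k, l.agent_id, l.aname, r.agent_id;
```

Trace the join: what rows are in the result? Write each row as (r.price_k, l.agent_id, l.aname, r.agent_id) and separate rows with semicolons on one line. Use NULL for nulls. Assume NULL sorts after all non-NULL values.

LEFT JOIN keeps every row from `agents`; unmatched rows get NULL for `listings`'s columns.
Matching on l.agent_id = r.agent_id AND l.tier = r.tier. A NULL in a compared column never satisfies the condition.
- l[0] agent_id=5, tier=UI → no match; kept with NULLs on the r side.
- l[1] agent_id=NULL, tier=TH → no match; kept with NULLs on the r side.
- l[2] agent_id=4, tier=TH → 1 match(es) in r → 1 row(s).
- l[3] agent_id=5, tier=UI → no match; kept with NULLs on the r side.
- l[4] agent_id=4, tier=UI → no match; kept with NULLs on the r side.
- l[5] agent_id=4, tier=UI → no match; kept with NULLs on the r side.
After projecting and ordering:
r.price_k | l.agent_id | l.aname | r.agent_id
591 | 4 | NULL | 4
NULL | 4 | Carol | NULL
NULL | 4 | NULL | NULL
NULL | 5 | Alice | NULL
NULL | 5 | Uma | NULL
NULL | NULL | Nora | NULL

(591, 4, NULL, 4); (NULL, 4, Carol, NULL); (NULL, 4, NULL, NULL); (NULL, 5, Alice, NULL); (NULL, 5, Uma, NULL); (NULL, NULL, Nora, NULL)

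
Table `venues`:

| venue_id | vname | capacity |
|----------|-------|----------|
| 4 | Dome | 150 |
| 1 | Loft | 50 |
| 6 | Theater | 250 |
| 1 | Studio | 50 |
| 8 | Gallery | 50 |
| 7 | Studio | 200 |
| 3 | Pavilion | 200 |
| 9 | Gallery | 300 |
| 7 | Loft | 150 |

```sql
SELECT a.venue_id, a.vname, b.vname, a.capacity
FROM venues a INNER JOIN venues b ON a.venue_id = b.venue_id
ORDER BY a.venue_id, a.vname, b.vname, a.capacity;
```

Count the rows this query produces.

13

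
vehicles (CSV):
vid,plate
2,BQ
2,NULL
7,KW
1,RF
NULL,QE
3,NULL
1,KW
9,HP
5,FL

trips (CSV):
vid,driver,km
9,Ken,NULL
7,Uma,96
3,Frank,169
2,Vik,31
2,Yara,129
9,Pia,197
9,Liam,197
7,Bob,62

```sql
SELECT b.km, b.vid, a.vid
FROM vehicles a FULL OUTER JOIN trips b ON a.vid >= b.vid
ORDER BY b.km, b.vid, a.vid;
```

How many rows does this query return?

26

FULL OUTER JOIN keeps every row from both sides; unmatched rows get NULL for the other side's columns.
Matching on a.vid >= b.vid. A NULL in a compared column never satisfies the condition.
Matched pairs: 23; unmatched a rows kept: 3; unmatched b rows kept: 0.
Total: 23 matched + 3 padded = 26 rows.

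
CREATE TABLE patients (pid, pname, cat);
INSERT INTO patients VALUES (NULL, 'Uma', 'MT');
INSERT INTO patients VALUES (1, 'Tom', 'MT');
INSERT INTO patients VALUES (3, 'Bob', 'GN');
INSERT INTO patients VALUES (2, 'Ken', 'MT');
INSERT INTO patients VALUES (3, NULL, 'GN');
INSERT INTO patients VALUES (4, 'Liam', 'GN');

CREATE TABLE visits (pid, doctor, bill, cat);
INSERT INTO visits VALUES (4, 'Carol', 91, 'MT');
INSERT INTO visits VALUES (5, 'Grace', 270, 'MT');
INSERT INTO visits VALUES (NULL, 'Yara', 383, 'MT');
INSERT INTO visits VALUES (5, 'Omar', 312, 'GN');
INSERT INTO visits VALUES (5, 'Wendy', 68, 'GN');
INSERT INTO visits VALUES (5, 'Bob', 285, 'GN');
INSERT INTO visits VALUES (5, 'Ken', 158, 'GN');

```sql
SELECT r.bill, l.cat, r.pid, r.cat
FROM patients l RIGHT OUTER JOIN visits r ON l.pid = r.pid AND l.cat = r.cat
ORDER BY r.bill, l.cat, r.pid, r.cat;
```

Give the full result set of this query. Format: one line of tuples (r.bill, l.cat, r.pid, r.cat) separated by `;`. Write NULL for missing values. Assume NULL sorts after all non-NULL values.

RIGHT JOIN keeps every row from `visits`; unmatched rows get NULL for `patients`'s columns.
Matching on l.pid = r.pid AND l.cat = r.cat. A NULL in a compared column never satisfies the condition.
- l row (pid=NULL, cat=MT): no match.
- l row (pid=1, cat=MT): no match.
- l row (pid=3, cat=GN): no match.
- l row (pid=2, cat=MT): no match.
- l row (pid=3, cat=GN): no match.
- l row (pid=4, cat=GN): no match.
- plus 7 unmatched r row(s), each kept with NULL l columns.
After projecting and ordering:
r.bill | l.cat | r.pid | r.cat
68 | NULL | 5 | GN
91 | NULL | 4 | MT
158 | NULL | 5 | GN
270 | NULL | 5 | MT
285 | NULL | 5 | GN
312 | NULL | 5 | GN
383 | NULL | NULL | MT

(68, NULL, 5, GN); (91, NULL, 4, MT); (158, NULL, 5, GN); (270, NULL, 5, MT); (285, NULL, 5, GN); (312, NULL, 5, GN); (383, NULL, NULL, MT)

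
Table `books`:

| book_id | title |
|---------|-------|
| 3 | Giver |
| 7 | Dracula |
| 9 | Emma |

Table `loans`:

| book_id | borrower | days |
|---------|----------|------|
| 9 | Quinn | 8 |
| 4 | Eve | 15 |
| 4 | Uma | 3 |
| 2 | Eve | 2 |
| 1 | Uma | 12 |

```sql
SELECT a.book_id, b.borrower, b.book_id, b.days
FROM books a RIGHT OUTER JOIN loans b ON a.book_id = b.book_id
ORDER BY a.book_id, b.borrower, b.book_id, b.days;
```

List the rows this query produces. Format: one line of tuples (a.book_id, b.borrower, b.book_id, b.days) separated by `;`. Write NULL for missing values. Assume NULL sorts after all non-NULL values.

(9, Quinn, 9, 8); (NULL, Eve, 2, 2); (NULL, Eve, 4, 15); (NULL, Uma, 1, 12); (NULL, Uma, 4, 3)

RIGHT JOIN keeps every row from `loans`; unmatched rows get NULL for `books`'s columns.
Matching on a.book_id = b.book_id.
Matched pairs: 1; unmatched b rows kept: 4.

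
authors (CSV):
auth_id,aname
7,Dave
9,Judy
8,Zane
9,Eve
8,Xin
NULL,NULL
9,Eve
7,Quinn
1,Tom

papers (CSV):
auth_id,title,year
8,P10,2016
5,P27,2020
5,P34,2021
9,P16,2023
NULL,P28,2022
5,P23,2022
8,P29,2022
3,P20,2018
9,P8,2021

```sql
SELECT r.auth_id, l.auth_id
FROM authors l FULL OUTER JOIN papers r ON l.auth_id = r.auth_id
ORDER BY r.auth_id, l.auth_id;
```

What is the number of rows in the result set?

19

FULL OUTER JOIN keeps every row from both sides; unmatched rows get NULL for the other side's columns.
Matching on l.auth_id = r.auth_id. A NULL in a compared column never satisfies the condition.
- l (auth_id=7) has no partner → padded with NULL.
- l (auth_id=9) pairs with 2 row(s) of r.
- l (auth_id=8) pairs with 2 row(s) of r.
- l (auth_id=9) pairs with 2 row(s) of r.
- l (auth_id=8) pairs with 2 row(s) of r.
- l (auth_id=NULL) has no partner → padded with NULL.
- l (auth_id=9) pairs with 2 row(s) of r.
- l (auth_id=7) has no partner → padded with NULL.
- l (auth_id=1) has no partner → padded with NULL.
- plus 5 unmatched r row(s), each kept with NULL l columns.
Total: 10 matched + 9 padded = 19 rows.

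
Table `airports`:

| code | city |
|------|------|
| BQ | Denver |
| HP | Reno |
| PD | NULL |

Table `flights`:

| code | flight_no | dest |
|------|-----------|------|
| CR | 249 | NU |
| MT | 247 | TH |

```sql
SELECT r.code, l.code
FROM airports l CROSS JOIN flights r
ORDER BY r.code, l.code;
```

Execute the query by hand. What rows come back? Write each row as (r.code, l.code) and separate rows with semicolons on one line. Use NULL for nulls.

CROSS JOIN pairs every row of `airports` with every row of `flights`: 3 × 2 = 6 rows.
After projecting and ordering:
r.code | l.code
CR | BQ
CR | HP
CR | PD
MT | BQ
MT | HP
MT | PD

(CR, BQ); (CR, HP); (CR, PD); (MT, BQ); (MT, HP); (MT, PD)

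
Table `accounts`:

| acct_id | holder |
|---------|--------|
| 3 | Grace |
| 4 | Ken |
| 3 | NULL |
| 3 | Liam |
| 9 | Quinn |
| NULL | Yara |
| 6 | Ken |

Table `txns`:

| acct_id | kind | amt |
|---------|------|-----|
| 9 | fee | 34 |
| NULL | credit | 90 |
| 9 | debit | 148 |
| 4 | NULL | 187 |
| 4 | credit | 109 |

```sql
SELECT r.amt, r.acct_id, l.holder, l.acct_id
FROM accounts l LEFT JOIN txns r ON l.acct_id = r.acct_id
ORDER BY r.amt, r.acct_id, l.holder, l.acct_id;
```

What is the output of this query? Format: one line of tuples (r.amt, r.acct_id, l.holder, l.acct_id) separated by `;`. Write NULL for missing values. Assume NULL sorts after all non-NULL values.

(34, 9, Quinn, 9); (109, 4, Ken, 4); (148, 9, Quinn, 9); (187, 4, Ken, 4); (NULL, NULL, Grace, 3); (NULL, NULL, Ken, 6); (NULL, NULL, Liam, 3); (NULL, NULL, Yara, NULL); (NULL, NULL, NULL, 3)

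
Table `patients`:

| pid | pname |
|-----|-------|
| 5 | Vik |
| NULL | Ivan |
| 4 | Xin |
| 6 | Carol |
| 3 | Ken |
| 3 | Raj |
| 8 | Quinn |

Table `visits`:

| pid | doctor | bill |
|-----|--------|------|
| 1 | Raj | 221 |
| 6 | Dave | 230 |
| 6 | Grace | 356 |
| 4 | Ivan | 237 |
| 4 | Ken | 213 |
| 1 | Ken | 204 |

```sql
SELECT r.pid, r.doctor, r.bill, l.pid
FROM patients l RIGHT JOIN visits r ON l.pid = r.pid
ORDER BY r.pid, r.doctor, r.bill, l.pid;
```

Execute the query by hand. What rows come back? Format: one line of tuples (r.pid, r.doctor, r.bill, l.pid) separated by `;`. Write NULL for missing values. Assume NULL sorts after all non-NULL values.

(1, Ken, 204, NULL); (1, Raj, 221, NULL); (4, Ivan, 237, 4); (4, Ken, 213, 4); (6, Dave, 230, 6); (6, Grace, 356, 6)

RIGHT JOIN keeps every row from `visits`; unmatched rows get NULL for `patients`'s columns.
Matching on l.pid = r.pid. A NULL in a compared column never satisfies the condition.
- l[0] pid=5 → no match.
- l[1] pid=NULL → no match.
- l[2] pid=4 → 2 match(es) in r → 2 row(s).
- l[3] pid=6 → 2 match(es) in r → 2 row(s).
- l[4] pid=3 → no match.
- l[5] pid=3 → no match.
- l[6] pid=8 → no match.
- 2 row(s) from r found no l partner → padded with NULL.
After projecting and ordering:
r.pid | r.doctor | r.bill | l.pid
1 | Ken | 204 | NULL
1 | Raj | 221 | NULL
4 | Ivan | 237 | 4
4 | Ken | 213 | 4
6 | Dave | 230 | 6
6 | Grace | 356 | 6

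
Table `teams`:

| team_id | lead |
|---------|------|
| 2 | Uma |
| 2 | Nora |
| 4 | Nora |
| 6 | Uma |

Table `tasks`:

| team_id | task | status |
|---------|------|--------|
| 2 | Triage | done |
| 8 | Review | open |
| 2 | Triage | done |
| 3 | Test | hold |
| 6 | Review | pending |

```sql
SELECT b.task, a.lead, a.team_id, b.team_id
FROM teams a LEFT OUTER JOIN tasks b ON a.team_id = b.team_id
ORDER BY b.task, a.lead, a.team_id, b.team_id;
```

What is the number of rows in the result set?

LEFT JOIN keeps every row from `teams`; unmatched rows get NULL for `tasks`'s columns.
Matching on a.team_id = b.team_id.
- a (team_id=2) pairs with 2 row(s) of b.
- a (team_id=2) pairs with 2 row(s) of b.
- a (team_id=4) has no partner → padded with NULL.
- a (team_id=6) pairs with 1 row(s) of b.
Total: 5 matched + 1 padded = 6 rows.

6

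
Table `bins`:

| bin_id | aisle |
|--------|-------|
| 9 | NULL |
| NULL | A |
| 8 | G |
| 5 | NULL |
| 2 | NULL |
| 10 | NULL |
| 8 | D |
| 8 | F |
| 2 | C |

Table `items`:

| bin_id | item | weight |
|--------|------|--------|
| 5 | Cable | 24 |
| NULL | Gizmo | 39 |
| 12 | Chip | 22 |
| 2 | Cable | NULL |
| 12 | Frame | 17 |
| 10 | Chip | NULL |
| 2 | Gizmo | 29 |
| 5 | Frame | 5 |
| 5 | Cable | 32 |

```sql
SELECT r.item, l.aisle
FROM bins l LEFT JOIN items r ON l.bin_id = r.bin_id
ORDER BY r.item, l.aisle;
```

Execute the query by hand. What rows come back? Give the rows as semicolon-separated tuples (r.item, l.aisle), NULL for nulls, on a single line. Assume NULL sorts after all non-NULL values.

LEFT JOIN keeps every row from `bins`; unmatched rows get NULL for `items`'s columns.
Matching on l.bin_id = r.bin_id. A NULL in a compared column never satisfies the condition.
Matched pairs: 8; unmatched l rows kept: 5.

(Cable, C); (Cable, NULL); (Cable, NULL); (Cable, NULL); (Chip, NULL); (Frame, NULL); (Gizmo, C); (Gizmo, NULL); (NULL, A); (NULL, D); (NULL, F); (NULL, G); (NULL, NULL)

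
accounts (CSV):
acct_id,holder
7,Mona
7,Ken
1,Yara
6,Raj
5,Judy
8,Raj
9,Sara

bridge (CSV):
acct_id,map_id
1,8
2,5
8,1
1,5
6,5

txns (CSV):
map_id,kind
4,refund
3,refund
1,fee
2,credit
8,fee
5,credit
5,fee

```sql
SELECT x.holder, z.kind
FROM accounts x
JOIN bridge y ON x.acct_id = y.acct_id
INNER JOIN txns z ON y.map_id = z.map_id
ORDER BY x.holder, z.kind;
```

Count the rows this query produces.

Joins associate left-to-right: accounts INNER JOIN bridge on acct_id gives 4 intermediate row(s).
Then INNER JOIN `txns z` on map_id: keep only rows whose y.map_id appears in z.
Result: 6 row(s).

6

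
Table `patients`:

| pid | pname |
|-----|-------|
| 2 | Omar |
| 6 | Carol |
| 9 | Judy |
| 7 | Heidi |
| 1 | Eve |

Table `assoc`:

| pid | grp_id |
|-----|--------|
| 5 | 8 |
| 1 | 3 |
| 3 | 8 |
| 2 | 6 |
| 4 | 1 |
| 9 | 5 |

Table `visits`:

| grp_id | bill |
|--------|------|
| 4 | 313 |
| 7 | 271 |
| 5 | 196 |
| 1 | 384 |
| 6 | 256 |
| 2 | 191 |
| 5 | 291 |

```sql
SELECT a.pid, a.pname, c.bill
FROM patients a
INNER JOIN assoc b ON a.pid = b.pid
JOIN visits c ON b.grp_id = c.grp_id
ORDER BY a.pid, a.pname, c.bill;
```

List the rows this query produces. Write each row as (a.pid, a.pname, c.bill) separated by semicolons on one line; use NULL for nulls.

(2, Omar, 256); (9, Judy, 196); (9, Judy, 291)

Step 1 — a INNER JOIN b on pid → 3 row(s).
Then INNER JOIN `visits c` on grp_id: keep only rows whose b.grp_id appears in c.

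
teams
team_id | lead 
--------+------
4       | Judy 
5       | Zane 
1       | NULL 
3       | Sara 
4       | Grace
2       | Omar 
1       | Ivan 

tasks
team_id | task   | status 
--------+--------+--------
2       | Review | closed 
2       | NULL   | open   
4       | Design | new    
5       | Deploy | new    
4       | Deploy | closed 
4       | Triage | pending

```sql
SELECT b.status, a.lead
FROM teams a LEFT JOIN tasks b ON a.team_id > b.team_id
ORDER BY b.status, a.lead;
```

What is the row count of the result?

LEFT JOIN keeps every row from `teams`; unmatched rows get NULL for `tasks`'s columns.
Matching on a.team_id > b.team_id.
- team_id=4: 2 matching b row(s), so 2 row(s) emitted.
- team_id=5: 5 matching b row(s), so 5 row(s) emitted.
- team_id=1: no b row matches, row kept with b columns NULL.
- team_id=3: 2 matching b row(s), so 2 row(s) emitted.
- team_id=4: 2 matching b row(s), so 2 row(s) emitted.
- team_id=2: no b row matches, row kept with b columns NULL.
- team_id=1: no b row matches, row kept with b columns NULL.
Total: 11 matched + 3 padded = 14 rows.

14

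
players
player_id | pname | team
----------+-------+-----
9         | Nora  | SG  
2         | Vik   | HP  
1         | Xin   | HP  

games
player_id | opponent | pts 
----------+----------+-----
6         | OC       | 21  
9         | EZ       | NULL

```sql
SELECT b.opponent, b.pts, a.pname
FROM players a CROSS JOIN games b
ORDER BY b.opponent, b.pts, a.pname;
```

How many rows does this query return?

6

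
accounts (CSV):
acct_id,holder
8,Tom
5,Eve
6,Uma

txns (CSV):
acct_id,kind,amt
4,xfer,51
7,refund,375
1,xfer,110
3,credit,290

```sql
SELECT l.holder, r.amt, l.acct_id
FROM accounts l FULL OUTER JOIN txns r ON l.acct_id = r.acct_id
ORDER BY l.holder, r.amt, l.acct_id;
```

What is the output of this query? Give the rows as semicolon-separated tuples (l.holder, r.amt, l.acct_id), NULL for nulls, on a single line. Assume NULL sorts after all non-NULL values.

(Eve, NULL, 5); (Tom, NULL, 8); (Uma, NULL, 6); (NULL, 51, NULL); (NULL, 110, NULL); (NULL, 290, NULL); (NULL, 375, NULL)

FULL OUTER JOIN keeps every row from both sides; unmatched rows get NULL for the other side's columns.
Matching on l.acct_id = r.acct_id.
- l row (acct_id=8): no match → kept, r columns NULL.
- l row (acct_id=5): no match → kept, r columns NULL.
- l row (acct_id=6): no match → kept, r columns NULL.
- plus 4 unmatched r row(s), each kept with NULL l columns.
After projecting and ordering:
l.holder | r.amt | l.acct_id
Eve | NULL | 5
Tom | NULL | 8
Uma | NULL | 6
NULL | 51 | NULL
NULL | 110 | NULL
NULL | 290 | NULL
NULL | 375 | NULL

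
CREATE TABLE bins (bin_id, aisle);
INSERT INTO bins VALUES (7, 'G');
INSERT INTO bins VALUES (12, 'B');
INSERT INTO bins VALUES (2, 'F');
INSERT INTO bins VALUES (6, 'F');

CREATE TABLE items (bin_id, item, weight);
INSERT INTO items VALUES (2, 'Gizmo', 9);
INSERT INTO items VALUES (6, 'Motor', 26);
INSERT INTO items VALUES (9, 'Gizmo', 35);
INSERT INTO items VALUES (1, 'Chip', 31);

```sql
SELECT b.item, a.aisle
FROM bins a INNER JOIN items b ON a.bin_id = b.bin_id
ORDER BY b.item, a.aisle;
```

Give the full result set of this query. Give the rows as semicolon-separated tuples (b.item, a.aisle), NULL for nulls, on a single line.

INNER JOIN keeps only pairs where the ON condition holds.
Matching on a.bin_id = b.bin_id.
Matched pairs: 2.

(Gizmo, F); (Motor, F)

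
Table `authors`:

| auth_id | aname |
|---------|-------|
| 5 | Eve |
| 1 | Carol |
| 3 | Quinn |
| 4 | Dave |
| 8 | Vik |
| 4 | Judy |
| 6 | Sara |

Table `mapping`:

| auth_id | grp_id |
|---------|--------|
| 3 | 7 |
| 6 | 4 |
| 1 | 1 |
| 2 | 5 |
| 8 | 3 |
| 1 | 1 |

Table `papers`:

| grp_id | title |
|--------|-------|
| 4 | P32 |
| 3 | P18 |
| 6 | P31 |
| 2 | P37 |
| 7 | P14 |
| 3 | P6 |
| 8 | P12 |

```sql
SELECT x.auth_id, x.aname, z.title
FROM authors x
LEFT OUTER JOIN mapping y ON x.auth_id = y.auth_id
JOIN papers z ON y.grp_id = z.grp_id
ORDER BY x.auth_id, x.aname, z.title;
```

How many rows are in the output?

4

Step 1 — x LEFT JOIN y on auth_id → 8 row(s).
Then INNER JOIN `papers z` on grp_id: keep only rows whose y.grp_id appears in z.
Result: 4 row(s).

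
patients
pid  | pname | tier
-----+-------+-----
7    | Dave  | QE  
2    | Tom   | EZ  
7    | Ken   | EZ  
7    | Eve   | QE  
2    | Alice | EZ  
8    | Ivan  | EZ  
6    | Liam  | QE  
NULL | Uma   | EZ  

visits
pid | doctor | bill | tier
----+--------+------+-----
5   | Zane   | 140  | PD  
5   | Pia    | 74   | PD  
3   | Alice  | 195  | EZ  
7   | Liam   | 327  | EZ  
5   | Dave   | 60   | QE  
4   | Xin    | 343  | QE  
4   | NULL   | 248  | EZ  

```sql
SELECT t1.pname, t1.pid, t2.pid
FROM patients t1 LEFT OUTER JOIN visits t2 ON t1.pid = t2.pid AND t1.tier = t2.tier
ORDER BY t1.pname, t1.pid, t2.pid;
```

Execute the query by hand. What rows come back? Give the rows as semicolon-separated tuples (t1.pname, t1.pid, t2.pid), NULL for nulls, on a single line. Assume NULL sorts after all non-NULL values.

LEFT JOIN keeps every row from `patients`; unmatched rows get NULL for `visits`'s columns.
Matching on t1.pid = t2.pid AND t1.tier = t2.tier. A NULL in a compared column never satisfies the condition.
Matched pairs: 1; unmatched t1 rows kept: 7.

(Alice, 2, NULL); (Dave, 7, NULL); (Eve, 7, NULL); (Ivan, 8, NULL); (Ken, 7, 7); (Liam, 6, NULL); (Tom, 2, NULL); (Uma, NULL, NULL)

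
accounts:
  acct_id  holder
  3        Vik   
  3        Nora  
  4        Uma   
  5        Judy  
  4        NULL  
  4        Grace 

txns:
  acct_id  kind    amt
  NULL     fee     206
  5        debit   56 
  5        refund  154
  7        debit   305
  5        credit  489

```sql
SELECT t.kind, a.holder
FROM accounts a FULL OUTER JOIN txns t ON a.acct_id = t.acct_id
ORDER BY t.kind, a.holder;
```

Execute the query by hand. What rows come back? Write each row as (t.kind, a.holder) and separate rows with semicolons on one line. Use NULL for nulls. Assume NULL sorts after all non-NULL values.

(credit, Judy); (debit, Judy); (debit, NULL); (fee, NULL); (refund, Judy); (NULL, Grace); (NULL, Nora); (NULL, Uma); (NULL, Vik); (NULL, NULL)

FULL OUTER JOIN keeps every row from both sides; unmatched rows get NULL for the other side's columns.
Matching on a.acct_id = t.acct_id. A NULL in a compared column never satisfies the condition.
Matched pairs: 3; unmatched a rows kept: 5; unmatched t rows kept: 2.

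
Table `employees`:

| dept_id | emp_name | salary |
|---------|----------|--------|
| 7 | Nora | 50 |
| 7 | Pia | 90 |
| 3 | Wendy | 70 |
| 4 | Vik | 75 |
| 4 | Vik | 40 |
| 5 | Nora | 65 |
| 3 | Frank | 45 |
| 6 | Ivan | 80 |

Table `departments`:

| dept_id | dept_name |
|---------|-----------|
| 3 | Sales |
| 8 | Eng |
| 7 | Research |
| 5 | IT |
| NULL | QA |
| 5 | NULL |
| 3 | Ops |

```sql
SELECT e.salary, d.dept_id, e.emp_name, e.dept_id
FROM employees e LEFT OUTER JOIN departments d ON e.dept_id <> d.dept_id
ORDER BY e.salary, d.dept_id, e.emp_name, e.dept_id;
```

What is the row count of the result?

LEFT JOIN keeps every row from `employees`; unmatched rows get NULL for `departments`'s columns.
Matching on e.dept_id <> d.dept_id. A NULL in a compared column never satisfies the condition.
- dept_id=7: 5 matching d row(s), so 5 row(s) emitted.
- dept_id=7: 5 matching d row(s), so 5 row(s) emitted.
- dept_id=3: 4 matching d row(s), so 4 row(s) emitted.
- dept_id=4: 6 matching d row(s), so 6 row(s) emitted.
- dept_id=4: 6 matching d row(s), so 6 row(s) emitted.
- dept_id=5: 4 matching d row(s), so 4 row(s) emitted.
- dept_id=3: 4 matching d row(s), so 4 row(s) emitted.
- dept_id=6: 6 matching d row(s), so 6 row(s) emitted.
Total: 40 rows.

40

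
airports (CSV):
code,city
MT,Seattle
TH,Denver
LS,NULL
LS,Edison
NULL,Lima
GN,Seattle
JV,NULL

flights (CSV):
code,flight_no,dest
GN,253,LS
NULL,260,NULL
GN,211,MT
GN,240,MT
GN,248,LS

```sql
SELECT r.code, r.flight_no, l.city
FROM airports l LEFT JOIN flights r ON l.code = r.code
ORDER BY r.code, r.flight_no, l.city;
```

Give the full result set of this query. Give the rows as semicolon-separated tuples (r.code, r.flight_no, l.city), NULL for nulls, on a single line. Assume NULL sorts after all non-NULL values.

(GN, 211, Seattle); (GN, 240, Seattle); (GN, 248, Seattle); (GN, 253, Seattle); (NULL, NULL, Denver); (NULL, NULL, Edison); (NULL, NULL, Lima); (NULL, NULL, Seattle); (NULL, NULL, NULL); (NULL, NULL, NULL)

LEFT JOIN keeps every row from `airports`; unmatched rows get NULL for `flights`'s columns.
Matching on l.code = r.code. A NULL in a compared column never satisfies the condition.
- l row (code=MT): no match → kept, r columns NULL.
- l row (code=TH): no match → kept, r columns NULL.
- l row (code=LS): no match → kept, r columns NULL.
- l row (code=LS): no match → kept, r columns NULL.
- l row (code=NULL): no match → kept, r columns NULL.
- l row (code=GN): matches 4 r row(s) → 4 output row(s).
- l row (code=JV): no match → kept, r columns NULL.
After projecting and ordering:
r.code | r.flight_no | l.city
GN | 211 | Seattle
GN | 240 | Seattle
GN | 248 | Seattle
GN | 253 | Seattle
NULL | NULL | Denver
NULL | NULL | Edison
NULL | NULL | Lima
NULL | NULL | Seattle
NULL | NULL | NULL
NULL | NULL | NULL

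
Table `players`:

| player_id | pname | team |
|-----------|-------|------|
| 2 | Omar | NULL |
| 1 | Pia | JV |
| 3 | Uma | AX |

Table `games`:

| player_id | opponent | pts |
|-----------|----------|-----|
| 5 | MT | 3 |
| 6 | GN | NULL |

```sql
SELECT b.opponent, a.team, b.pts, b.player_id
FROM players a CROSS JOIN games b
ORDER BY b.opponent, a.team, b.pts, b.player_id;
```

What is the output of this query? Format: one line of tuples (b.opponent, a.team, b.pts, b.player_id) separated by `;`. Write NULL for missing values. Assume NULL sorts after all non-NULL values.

(GN, AX, NULL, 6); (GN, JV, NULL, 6); (GN, NULL, NULL, 6); (MT, AX, 3, 5); (MT, JV, 3, 5); (MT, NULL, 3, 5)

CROSS JOIN pairs every row of `players` with every row of `games`: 3 × 2 = 6 rows.
After projecting and ordering:
b.opponent | a.team | b.pts | b.player_id
GN | AX | NULL | 6
GN | JV | NULL | 6
GN | NULL | NULL | 6
MT | AX | 3 | 5
MT | JV | 3 | 5
MT | NULL | 3 | 5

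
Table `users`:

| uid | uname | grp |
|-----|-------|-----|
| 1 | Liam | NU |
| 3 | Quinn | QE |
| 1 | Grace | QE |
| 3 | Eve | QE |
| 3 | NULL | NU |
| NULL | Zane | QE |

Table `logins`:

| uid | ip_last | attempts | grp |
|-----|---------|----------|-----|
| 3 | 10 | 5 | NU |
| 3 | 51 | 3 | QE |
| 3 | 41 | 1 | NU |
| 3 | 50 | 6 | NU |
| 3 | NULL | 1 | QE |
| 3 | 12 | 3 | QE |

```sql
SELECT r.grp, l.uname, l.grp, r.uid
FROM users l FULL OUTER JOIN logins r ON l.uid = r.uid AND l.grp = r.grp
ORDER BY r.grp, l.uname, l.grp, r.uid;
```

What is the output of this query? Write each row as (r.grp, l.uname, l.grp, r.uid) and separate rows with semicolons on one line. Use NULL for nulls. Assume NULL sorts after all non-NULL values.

(NU, NULL, NU, 3); (NU, NULL, NU, 3); (NU, NULL, NU, 3); (QE, Eve, QE, 3); (QE, Eve, QE, 3); (QE, Eve, QE, 3); (QE, Quinn, QE, 3); (QE, Quinn, QE, 3); (QE, Quinn, QE, 3); (NULL, Grace, QE, NULL); (NULL, Liam, NU, NULL); (NULL, Zane, QE, NULL)

FULL OUTER JOIN keeps every row from both sides; unmatched rows get NULL for the other side's columns.
Matching on l.uid = r.uid AND l.grp = r.grp. A NULL in a compared column never satisfies the condition.
Matched pairs: 9; unmatched l rows kept: 3; unmatched r rows kept: 0.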